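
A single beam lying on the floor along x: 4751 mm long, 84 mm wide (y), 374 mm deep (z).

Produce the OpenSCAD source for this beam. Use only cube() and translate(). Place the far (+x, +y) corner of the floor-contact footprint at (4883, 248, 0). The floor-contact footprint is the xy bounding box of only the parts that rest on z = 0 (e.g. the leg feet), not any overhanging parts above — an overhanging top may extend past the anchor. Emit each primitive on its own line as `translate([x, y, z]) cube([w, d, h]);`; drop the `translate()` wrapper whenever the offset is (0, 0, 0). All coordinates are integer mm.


translate([132, 164, 0]) cube([4751, 84, 374]);


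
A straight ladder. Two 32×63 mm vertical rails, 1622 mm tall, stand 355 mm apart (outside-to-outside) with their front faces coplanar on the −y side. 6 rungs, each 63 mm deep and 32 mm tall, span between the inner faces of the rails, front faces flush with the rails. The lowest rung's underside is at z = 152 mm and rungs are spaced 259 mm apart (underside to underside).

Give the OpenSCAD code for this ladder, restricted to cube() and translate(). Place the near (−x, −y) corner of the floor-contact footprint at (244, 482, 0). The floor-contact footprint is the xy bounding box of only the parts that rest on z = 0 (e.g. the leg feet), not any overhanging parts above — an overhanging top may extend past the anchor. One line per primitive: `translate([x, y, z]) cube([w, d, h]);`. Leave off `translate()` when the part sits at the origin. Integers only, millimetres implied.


translate([244, 482, 0]) cube([32, 63, 1622]);
translate([567, 482, 0]) cube([32, 63, 1622]);
translate([276, 482, 152]) cube([291, 63, 32]);
translate([276, 482, 411]) cube([291, 63, 32]);
translate([276, 482, 670]) cube([291, 63, 32]);
translate([276, 482, 929]) cube([291, 63, 32]);
translate([276, 482, 1188]) cube([291, 63, 32]);
translate([276, 482, 1447]) cube([291, 63, 32]);


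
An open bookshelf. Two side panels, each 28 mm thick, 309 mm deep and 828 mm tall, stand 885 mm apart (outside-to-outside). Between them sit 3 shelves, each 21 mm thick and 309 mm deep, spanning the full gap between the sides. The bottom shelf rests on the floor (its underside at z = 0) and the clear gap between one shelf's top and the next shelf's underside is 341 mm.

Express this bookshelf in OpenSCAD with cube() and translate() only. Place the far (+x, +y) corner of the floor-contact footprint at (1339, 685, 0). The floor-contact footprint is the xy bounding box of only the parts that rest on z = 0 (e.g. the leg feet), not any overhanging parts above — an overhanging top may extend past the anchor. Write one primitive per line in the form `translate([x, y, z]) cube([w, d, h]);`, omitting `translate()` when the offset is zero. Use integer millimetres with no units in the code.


translate([454, 376, 0]) cube([28, 309, 828]);
translate([1311, 376, 0]) cube([28, 309, 828]);
translate([482, 376, 0]) cube([829, 309, 21]);
translate([482, 376, 362]) cube([829, 309, 21]);
translate([482, 376, 724]) cube([829, 309, 21]);


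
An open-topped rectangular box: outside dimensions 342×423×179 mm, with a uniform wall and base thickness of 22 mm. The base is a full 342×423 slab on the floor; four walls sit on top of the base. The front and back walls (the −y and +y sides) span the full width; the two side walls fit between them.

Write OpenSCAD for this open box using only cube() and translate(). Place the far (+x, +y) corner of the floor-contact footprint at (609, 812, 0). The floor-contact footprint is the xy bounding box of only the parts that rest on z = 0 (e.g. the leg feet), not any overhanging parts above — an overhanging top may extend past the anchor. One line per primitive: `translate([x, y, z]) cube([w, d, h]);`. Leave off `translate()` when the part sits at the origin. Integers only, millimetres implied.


translate([267, 389, 0]) cube([342, 423, 22]);
translate([267, 389, 22]) cube([342, 22, 157]);
translate([267, 790, 22]) cube([342, 22, 157]);
translate([267, 411, 22]) cube([22, 379, 157]);
translate([587, 411, 22]) cube([22, 379, 157]);


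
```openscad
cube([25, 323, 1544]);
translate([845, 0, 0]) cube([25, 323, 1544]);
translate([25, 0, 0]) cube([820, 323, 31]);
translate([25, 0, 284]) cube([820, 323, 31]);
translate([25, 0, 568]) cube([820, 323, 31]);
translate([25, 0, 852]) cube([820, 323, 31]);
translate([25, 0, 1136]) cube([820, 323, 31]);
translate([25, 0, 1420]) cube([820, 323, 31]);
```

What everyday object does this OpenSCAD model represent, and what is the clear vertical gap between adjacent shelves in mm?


A bookshelf. The clear shelf gap is 253 mm.

Two tall side panels with 6 horizontal boards between them — a bookshelf. The first two shelf undersides are at z = 0 and z = 284; with shelf thickness 31, the clear gap is 284 − 0 − 31 = 253 mm.


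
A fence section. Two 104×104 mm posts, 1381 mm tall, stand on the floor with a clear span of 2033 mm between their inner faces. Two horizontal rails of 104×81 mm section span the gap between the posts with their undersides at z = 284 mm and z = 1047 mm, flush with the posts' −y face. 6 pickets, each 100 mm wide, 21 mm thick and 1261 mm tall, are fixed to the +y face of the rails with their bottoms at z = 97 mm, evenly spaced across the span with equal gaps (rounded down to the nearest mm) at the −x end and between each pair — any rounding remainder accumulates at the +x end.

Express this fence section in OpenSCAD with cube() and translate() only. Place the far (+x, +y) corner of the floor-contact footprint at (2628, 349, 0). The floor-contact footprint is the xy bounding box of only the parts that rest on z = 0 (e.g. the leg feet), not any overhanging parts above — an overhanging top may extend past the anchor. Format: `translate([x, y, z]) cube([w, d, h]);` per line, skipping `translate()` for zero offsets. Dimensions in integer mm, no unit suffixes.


translate([387, 245, 0]) cube([104, 104, 1381]);
translate([2524, 245, 0]) cube([104, 104, 1381]);
translate([491, 245, 284]) cube([2033, 104, 81]);
translate([491, 245, 1047]) cube([2033, 104, 81]);
translate([695, 349, 97]) cube([100, 21, 1261]);
translate([999, 349, 97]) cube([100, 21, 1261]);
translate([1303, 349, 97]) cube([100, 21, 1261]);
translate([1607, 349, 97]) cube([100, 21, 1261]);
translate([1911, 349, 97]) cube([100, 21, 1261]);
translate([2215, 349, 97]) cube([100, 21, 1261]);


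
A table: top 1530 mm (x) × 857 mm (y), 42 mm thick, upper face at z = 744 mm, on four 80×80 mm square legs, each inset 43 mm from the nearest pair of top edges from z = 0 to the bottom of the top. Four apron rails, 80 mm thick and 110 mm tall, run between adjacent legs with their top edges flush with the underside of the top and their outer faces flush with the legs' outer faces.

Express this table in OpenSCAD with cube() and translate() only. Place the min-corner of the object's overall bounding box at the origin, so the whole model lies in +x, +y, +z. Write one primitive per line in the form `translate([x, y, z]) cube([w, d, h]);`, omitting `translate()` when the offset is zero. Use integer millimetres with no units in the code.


translate([0, 0, 702]) cube([1530, 857, 42]);
translate([43, 43, 0]) cube([80, 80, 702]);
translate([1407, 43, 0]) cube([80, 80, 702]);
translate([43, 734, 0]) cube([80, 80, 702]);
translate([1407, 734, 0]) cube([80, 80, 702]);
translate([123, 43, 592]) cube([1284, 80, 110]);
translate([123, 734, 592]) cube([1284, 80, 110]);
translate([43, 123, 592]) cube([80, 611, 110]);
translate([1407, 123, 592]) cube([80, 611, 110]);


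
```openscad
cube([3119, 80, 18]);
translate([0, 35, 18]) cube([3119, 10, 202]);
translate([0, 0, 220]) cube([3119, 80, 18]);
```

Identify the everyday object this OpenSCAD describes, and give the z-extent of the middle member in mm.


An I-beam. The web height is 202 mm.

Two wide flanges with a thin centred web — an I-beam. Overall 238 mm minus two 18 mm flanges gives a web of 238 − 2·18 = 202 mm.


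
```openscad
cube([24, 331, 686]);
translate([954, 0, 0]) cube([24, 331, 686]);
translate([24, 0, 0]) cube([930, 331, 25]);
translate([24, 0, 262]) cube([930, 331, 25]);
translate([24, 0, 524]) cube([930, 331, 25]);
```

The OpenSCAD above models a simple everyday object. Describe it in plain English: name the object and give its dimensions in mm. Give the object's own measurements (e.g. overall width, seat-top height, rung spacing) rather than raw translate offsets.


An open bookshelf. Two side panels, each 24 mm thick, 331 mm deep and 686 mm tall, stand 978 mm apart (outside-to-outside). Between them sit 3 shelves, each 25 mm thick and 331 mm deep, spanning the full gap between the sides. The bottom shelf rests on the floor (its underside at z = 0) and the clear gap between one shelf's top and the next shelf's underside is 237 mm.


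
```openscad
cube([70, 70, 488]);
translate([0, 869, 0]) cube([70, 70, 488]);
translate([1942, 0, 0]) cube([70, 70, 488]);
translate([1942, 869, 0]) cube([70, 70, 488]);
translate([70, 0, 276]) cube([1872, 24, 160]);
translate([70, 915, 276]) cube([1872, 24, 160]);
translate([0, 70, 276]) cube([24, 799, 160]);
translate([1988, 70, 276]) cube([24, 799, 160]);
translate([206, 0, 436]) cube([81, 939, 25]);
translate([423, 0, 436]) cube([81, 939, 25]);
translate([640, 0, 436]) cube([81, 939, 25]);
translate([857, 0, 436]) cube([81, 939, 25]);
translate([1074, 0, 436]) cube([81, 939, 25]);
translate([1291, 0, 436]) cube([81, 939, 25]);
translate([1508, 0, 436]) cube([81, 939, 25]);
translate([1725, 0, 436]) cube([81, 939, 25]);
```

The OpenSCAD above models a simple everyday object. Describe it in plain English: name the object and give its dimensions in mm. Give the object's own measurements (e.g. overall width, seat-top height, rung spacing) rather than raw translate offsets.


A bed frame 2012 mm long (x) by 939 mm wide (y). Four 70×70 mm corner posts, 488 mm tall, at the corners of the footprint. Four rails of 24 mm thickness and 160 mm height run between adjacent posts with their undersides at z = 276 mm, their outer faces flush with the outside of the frame (the two x-running rails run between the posts' inner faces; the two y-running rails run between the posts' inner faces). 8 slats, each 81 mm wide (x) and 25 mm thick, lie across the top of the two x-running rails, running the full 939 mm width of the frame in y; along x they sit between the end posts with a 136 mm gap after the −x posts and between neighbouring slats and before the +x posts.


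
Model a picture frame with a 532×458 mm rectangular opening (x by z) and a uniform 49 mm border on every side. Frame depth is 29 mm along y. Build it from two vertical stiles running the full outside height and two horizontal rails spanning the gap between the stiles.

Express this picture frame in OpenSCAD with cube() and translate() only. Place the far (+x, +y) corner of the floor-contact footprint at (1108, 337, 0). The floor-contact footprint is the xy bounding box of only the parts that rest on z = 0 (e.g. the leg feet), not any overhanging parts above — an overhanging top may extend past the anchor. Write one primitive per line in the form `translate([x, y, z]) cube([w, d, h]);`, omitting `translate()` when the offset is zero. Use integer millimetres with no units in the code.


translate([478, 308, 0]) cube([49, 29, 556]);
translate([1059, 308, 0]) cube([49, 29, 556]);
translate([527, 308, 0]) cube([532, 29, 49]);
translate([527, 308, 507]) cube([532, 29, 49]);


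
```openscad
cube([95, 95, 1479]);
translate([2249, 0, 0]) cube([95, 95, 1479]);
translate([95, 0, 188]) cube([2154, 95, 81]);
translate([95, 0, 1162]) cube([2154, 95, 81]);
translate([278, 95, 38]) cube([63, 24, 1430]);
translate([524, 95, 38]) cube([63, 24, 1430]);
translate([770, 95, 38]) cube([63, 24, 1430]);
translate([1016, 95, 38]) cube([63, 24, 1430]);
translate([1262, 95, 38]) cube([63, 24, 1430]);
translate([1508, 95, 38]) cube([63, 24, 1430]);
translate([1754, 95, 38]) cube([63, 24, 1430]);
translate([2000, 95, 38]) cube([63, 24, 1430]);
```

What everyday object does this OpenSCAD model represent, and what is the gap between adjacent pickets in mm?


A fence section. The picket gap is 183 mm.

Two posts, two rails, 8 pickets — a fence section. Span 2154 mm holds 8 pickets of 63 mm with 9 equal gaps: ⌊(2154 − 8·63) / 9⌋ = 183 mm.


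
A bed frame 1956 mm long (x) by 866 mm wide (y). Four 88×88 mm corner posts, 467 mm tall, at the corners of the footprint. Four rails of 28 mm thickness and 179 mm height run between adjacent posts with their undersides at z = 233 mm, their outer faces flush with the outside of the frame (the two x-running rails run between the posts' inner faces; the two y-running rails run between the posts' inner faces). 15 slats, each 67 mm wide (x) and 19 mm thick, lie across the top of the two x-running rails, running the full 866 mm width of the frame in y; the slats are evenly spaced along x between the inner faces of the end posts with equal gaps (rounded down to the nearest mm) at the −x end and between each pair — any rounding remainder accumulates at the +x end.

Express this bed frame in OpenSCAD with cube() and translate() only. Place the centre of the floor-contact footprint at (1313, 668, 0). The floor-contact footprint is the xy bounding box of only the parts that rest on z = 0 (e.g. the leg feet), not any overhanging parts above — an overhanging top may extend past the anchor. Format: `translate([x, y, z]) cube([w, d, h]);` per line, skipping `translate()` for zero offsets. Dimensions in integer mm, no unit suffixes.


translate([335, 235, 0]) cube([88, 88, 467]);
translate([335, 1013, 0]) cube([88, 88, 467]);
translate([2203, 235, 0]) cube([88, 88, 467]);
translate([2203, 1013, 0]) cube([88, 88, 467]);
translate([423, 235, 233]) cube([1780, 28, 179]);
translate([423, 1073, 233]) cube([1780, 28, 179]);
translate([335, 323, 233]) cube([28, 690, 179]);
translate([2263, 323, 233]) cube([28, 690, 179]);
translate([471, 235, 412]) cube([67, 866, 19]);
translate([586, 235, 412]) cube([67, 866, 19]);
translate([701, 235, 412]) cube([67, 866, 19]);
translate([816, 235, 412]) cube([67, 866, 19]);
translate([931, 235, 412]) cube([67, 866, 19]);
translate([1046, 235, 412]) cube([67, 866, 19]);
translate([1161, 235, 412]) cube([67, 866, 19]);
translate([1276, 235, 412]) cube([67, 866, 19]);
translate([1391, 235, 412]) cube([67, 866, 19]);
translate([1506, 235, 412]) cube([67, 866, 19]);
translate([1621, 235, 412]) cube([67, 866, 19]);
translate([1736, 235, 412]) cube([67, 866, 19]);
translate([1851, 235, 412]) cube([67, 866, 19]);
translate([1966, 235, 412]) cube([67, 866, 19]);
translate([2081, 235, 412]) cube([67, 866, 19]);


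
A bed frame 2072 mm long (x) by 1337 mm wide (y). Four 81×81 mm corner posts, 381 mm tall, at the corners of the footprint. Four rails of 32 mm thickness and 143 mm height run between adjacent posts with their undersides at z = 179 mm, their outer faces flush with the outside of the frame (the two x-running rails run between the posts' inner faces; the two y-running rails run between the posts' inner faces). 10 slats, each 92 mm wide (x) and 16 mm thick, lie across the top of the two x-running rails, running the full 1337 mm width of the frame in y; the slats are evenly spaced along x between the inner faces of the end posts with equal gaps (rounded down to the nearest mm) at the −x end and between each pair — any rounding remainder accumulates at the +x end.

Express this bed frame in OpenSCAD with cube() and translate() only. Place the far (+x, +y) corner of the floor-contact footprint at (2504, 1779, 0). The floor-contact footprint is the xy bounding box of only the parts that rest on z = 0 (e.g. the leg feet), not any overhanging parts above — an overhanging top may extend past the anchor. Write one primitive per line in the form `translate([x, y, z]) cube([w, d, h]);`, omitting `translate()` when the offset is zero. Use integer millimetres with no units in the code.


translate([432, 442, 0]) cube([81, 81, 381]);
translate([432, 1698, 0]) cube([81, 81, 381]);
translate([2423, 442, 0]) cube([81, 81, 381]);
translate([2423, 1698, 0]) cube([81, 81, 381]);
translate([513, 442, 179]) cube([1910, 32, 143]);
translate([513, 1747, 179]) cube([1910, 32, 143]);
translate([432, 523, 179]) cube([32, 1175, 143]);
translate([2472, 523, 179]) cube([32, 1175, 143]);
translate([603, 442, 322]) cube([92, 1337, 16]);
translate([785, 442, 322]) cube([92, 1337, 16]);
translate([967, 442, 322]) cube([92, 1337, 16]);
translate([1149, 442, 322]) cube([92, 1337, 16]);
translate([1331, 442, 322]) cube([92, 1337, 16]);
translate([1513, 442, 322]) cube([92, 1337, 16]);
translate([1695, 442, 322]) cube([92, 1337, 16]);
translate([1877, 442, 322]) cube([92, 1337, 16]);
translate([2059, 442, 322]) cube([92, 1337, 16]);
translate([2241, 442, 322]) cube([92, 1337, 16]);


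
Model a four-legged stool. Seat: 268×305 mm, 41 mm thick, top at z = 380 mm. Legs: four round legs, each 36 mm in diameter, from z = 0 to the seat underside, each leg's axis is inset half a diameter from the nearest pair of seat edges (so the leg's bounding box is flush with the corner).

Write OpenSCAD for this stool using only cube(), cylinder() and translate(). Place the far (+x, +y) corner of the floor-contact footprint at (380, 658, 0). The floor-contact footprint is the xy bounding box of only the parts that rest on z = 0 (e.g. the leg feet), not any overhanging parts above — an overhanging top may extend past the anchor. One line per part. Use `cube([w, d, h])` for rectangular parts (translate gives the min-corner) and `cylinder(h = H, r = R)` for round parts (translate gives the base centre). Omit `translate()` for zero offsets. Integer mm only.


translate([112, 353, 339]) cube([268, 305, 41]);
translate([130, 371, 0]) cylinder(h = 339, r = 18);
translate([362, 371, 0]) cylinder(h = 339, r = 18);
translate([130, 640, 0]) cylinder(h = 339, r = 18);
translate([362, 640, 0]) cylinder(h = 339, r = 18);


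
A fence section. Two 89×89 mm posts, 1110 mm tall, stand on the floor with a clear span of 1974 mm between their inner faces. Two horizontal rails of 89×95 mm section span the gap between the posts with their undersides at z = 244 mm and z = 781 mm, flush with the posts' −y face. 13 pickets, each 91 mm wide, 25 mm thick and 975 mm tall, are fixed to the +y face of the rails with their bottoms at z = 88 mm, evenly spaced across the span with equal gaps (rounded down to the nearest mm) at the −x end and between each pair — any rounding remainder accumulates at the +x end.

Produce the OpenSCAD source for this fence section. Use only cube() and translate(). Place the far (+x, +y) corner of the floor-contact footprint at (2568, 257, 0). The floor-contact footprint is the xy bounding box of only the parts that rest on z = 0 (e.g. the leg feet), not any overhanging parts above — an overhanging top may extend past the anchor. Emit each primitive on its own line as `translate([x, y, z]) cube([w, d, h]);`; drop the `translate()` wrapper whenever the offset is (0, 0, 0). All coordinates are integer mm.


translate([416, 168, 0]) cube([89, 89, 1110]);
translate([2479, 168, 0]) cube([89, 89, 1110]);
translate([505, 168, 244]) cube([1974, 89, 95]);
translate([505, 168, 781]) cube([1974, 89, 95]);
translate([561, 257, 88]) cube([91, 25, 975]);
translate([708, 257, 88]) cube([91, 25, 975]);
translate([855, 257, 88]) cube([91, 25, 975]);
translate([1002, 257, 88]) cube([91, 25, 975]);
translate([1149, 257, 88]) cube([91, 25, 975]);
translate([1296, 257, 88]) cube([91, 25, 975]);
translate([1443, 257, 88]) cube([91, 25, 975]);
translate([1590, 257, 88]) cube([91, 25, 975]);
translate([1737, 257, 88]) cube([91, 25, 975]);
translate([1884, 257, 88]) cube([91, 25, 975]);
translate([2031, 257, 88]) cube([91, 25, 975]);
translate([2178, 257, 88]) cube([91, 25, 975]);
translate([2325, 257, 88]) cube([91, 25, 975]);


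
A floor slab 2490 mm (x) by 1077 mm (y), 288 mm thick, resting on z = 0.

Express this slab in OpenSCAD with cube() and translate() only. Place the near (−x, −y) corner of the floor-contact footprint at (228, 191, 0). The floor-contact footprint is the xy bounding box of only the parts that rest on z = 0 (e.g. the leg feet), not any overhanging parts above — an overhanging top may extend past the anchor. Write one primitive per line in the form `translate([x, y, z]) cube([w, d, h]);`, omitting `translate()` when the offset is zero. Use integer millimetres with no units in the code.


translate([228, 191, 0]) cube([2490, 1077, 288]);


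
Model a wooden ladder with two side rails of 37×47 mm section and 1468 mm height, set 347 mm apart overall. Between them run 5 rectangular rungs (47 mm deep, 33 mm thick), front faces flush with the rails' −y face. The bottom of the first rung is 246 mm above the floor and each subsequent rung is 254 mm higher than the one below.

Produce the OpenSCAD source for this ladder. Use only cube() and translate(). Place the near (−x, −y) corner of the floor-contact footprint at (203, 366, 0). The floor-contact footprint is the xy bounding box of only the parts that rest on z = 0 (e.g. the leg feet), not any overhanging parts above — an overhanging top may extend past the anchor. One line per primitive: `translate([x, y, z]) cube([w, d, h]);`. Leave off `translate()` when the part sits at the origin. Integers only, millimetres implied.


translate([203, 366, 0]) cube([37, 47, 1468]);
translate([513, 366, 0]) cube([37, 47, 1468]);
translate([240, 366, 246]) cube([273, 47, 33]);
translate([240, 366, 500]) cube([273, 47, 33]);
translate([240, 366, 754]) cube([273, 47, 33]);
translate([240, 366, 1008]) cube([273, 47, 33]);
translate([240, 366, 1262]) cube([273, 47, 33]);


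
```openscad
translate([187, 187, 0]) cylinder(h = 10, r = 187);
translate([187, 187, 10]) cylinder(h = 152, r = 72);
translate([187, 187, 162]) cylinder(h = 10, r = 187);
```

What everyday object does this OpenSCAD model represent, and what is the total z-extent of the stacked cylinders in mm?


A spool. The overall height is 172 mm.

Three coaxial cylinders, large–small–large — a spool. Two 10 mm flanges and a 152 mm core give 10 + 152 + 10 = 172 mm.


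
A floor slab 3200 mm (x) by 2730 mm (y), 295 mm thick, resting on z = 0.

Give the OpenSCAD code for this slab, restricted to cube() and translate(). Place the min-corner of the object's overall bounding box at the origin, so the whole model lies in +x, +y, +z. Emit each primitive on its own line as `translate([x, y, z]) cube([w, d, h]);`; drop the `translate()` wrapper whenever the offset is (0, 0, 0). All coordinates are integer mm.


cube([3200, 2730, 295]);


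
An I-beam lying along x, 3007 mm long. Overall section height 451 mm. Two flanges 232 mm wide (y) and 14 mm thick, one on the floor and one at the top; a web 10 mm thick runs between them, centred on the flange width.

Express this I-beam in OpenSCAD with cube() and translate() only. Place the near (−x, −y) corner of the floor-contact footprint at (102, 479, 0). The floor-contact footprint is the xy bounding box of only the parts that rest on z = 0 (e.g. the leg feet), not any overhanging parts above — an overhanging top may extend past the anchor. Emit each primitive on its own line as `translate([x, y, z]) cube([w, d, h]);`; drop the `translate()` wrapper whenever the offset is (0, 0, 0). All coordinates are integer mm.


translate([102, 479, 0]) cube([3007, 232, 14]);
translate([102, 590, 14]) cube([3007, 10, 423]);
translate([102, 479, 437]) cube([3007, 232, 14]);


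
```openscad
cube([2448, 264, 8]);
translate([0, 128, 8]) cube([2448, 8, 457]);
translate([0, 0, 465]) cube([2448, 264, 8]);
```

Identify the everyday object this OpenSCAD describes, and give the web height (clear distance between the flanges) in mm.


An I-beam. The web height is 457 mm.

Two wide flanges with a thin centred web — an I-beam. Overall 473 mm minus two 8 mm flanges gives a web of 473 − 2·8 = 457 mm.


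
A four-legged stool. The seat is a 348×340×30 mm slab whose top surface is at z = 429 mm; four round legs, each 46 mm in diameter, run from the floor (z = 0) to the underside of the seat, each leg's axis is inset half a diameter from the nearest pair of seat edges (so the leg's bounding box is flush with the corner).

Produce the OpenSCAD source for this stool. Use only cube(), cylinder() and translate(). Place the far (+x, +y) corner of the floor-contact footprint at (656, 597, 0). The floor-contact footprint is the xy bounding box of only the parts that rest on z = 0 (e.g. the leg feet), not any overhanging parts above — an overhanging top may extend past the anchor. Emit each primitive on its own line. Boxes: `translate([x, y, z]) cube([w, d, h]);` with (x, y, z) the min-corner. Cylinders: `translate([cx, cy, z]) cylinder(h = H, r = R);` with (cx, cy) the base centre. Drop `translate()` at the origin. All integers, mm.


translate([308, 257, 399]) cube([348, 340, 30]);
translate([331, 280, 0]) cylinder(h = 399, r = 23);
translate([633, 280, 0]) cylinder(h = 399, r = 23);
translate([331, 574, 0]) cylinder(h = 399, r = 23);
translate([633, 574, 0]) cylinder(h = 399, r = 23);


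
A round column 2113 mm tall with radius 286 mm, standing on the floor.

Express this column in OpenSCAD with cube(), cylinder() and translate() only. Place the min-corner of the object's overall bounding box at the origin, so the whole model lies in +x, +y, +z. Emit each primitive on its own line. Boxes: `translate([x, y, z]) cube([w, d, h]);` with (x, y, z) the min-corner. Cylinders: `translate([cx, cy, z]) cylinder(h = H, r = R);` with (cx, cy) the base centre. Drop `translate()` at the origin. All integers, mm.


translate([286, 286, 0]) cylinder(h = 2113, r = 286);


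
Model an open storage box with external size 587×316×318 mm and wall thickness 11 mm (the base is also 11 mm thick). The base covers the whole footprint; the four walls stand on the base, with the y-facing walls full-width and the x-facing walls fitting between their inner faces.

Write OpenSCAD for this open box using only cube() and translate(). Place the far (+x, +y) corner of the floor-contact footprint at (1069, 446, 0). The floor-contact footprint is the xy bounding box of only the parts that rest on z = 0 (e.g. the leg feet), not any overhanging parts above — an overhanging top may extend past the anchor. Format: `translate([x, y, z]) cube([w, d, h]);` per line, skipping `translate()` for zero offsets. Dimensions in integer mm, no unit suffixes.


translate([482, 130, 0]) cube([587, 316, 11]);
translate([482, 130, 11]) cube([587, 11, 307]);
translate([482, 435, 11]) cube([587, 11, 307]);
translate([482, 141, 11]) cube([11, 294, 307]);
translate([1058, 141, 11]) cube([11, 294, 307]);


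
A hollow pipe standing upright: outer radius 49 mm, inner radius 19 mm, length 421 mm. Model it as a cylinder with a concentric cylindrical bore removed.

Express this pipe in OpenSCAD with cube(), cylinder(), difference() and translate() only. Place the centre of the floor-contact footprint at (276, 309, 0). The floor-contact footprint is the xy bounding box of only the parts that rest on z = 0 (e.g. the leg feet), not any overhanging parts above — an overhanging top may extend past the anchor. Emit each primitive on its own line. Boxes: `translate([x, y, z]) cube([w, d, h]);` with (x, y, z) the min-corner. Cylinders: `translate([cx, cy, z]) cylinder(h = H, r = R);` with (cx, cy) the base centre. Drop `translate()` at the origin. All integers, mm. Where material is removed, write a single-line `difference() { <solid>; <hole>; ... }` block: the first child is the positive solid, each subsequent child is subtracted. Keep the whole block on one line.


difference() { translate([276, 309, 0]) cylinder(h = 421, r = 49); translate([276, 309, 0]) cylinder(h = 421, r = 19); }


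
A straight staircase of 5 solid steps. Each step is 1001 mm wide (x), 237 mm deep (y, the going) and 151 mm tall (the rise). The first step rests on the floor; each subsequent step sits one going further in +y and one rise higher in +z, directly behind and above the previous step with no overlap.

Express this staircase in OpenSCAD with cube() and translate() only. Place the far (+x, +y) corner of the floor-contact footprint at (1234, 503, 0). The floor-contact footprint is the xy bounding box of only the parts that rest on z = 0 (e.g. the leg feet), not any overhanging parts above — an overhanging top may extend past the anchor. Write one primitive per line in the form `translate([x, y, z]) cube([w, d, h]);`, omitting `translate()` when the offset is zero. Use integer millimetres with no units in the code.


translate([233, 266, 0]) cube([1001, 237, 151]);
translate([233, 503, 151]) cube([1001, 237, 151]);
translate([233, 740, 302]) cube([1001, 237, 151]);
translate([233, 977, 453]) cube([1001, 237, 151]);
translate([233, 1214, 604]) cube([1001, 237, 151]);


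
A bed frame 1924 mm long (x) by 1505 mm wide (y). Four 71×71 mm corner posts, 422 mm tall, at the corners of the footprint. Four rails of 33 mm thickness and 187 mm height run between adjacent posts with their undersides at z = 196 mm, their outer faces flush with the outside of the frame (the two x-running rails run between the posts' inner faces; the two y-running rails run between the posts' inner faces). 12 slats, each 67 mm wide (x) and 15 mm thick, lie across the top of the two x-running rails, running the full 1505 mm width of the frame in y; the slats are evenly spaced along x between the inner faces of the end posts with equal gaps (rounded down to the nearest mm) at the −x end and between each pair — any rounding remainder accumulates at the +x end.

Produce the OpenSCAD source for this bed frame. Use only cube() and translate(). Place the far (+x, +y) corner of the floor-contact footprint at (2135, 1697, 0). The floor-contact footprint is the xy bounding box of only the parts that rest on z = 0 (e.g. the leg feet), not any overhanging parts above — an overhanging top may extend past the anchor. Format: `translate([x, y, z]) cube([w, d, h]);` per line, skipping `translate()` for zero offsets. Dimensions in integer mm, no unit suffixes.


translate([211, 192, 0]) cube([71, 71, 422]);
translate([211, 1626, 0]) cube([71, 71, 422]);
translate([2064, 192, 0]) cube([71, 71, 422]);
translate([2064, 1626, 0]) cube([71, 71, 422]);
translate([282, 192, 196]) cube([1782, 33, 187]);
translate([282, 1664, 196]) cube([1782, 33, 187]);
translate([211, 263, 196]) cube([33, 1363, 187]);
translate([2102, 263, 196]) cube([33, 1363, 187]);
translate([357, 192, 383]) cube([67, 1505, 15]);
translate([499, 192, 383]) cube([67, 1505, 15]);
translate([641, 192, 383]) cube([67, 1505, 15]);
translate([783, 192, 383]) cube([67, 1505, 15]);
translate([925, 192, 383]) cube([67, 1505, 15]);
translate([1067, 192, 383]) cube([67, 1505, 15]);
translate([1209, 192, 383]) cube([67, 1505, 15]);
translate([1351, 192, 383]) cube([67, 1505, 15]);
translate([1493, 192, 383]) cube([67, 1505, 15]);
translate([1635, 192, 383]) cube([67, 1505, 15]);
translate([1777, 192, 383]) cube([67, 1505, 15]);
translate([1919, 192, 383]) cube([67, 1505, 15]);


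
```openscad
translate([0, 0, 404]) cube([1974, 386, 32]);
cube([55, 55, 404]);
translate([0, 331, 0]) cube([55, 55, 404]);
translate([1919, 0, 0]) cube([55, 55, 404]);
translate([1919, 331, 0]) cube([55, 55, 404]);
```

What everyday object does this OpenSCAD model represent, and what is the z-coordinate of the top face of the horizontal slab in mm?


A bench. The seat-top height is 436 mm.

A long slab on four corner posts — a bench. The slab sits at z = 404 with thickness 32, so the top is 404 + 32 = 436 mm.


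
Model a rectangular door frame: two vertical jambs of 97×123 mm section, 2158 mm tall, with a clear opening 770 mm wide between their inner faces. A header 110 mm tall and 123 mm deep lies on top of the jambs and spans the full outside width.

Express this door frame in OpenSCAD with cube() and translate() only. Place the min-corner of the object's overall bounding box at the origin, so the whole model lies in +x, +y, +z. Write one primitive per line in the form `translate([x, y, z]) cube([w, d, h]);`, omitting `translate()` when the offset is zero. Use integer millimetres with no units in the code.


cube([97, 123, 2158]);
translate([867, 0, 0]) cube([97, 123, 2158]);
translate([0, 0, 2158]) cube([964, 123, 110]);


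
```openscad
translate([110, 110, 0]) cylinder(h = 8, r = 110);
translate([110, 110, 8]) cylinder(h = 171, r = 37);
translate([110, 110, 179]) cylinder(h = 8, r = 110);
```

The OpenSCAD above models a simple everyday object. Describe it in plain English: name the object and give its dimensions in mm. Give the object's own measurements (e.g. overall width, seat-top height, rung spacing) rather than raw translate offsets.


A spool: two coaxial disc flanges of radius 110 mm and thickness 8 mm, joined by a core cylinder of radius 37 mm and height 171 mm. The lower flange rests on z = 0 and the three cylinders share a vertical axis.


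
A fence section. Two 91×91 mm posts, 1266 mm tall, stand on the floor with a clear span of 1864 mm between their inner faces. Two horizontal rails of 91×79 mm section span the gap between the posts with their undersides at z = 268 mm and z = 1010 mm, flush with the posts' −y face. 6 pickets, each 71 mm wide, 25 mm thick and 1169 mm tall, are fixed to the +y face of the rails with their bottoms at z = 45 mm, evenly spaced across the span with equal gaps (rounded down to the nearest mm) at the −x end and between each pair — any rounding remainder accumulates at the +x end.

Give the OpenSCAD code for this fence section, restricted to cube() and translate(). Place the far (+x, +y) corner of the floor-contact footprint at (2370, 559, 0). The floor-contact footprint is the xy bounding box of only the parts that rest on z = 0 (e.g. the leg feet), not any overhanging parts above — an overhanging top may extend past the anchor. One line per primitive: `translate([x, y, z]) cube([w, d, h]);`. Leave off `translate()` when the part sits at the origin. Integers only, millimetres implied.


translate([324, 468, 0]) cube([91, 91, 1266]);
translate([2279, 468, 0]) cube([91, 91, 1266]);
translate([415, 468, 268]) cube([1864, 91, 79]);
translate([415, 468, 1010]) cube([1864, 91, 79]);
translate([620, 559, 45]) cube([71, 25, 1169]);
translate([896, 559, 45]) cube([71, 25, 1169]);
translate([1172, 559, 45]) cube([71, 25, 1169]);
translate([1448, 559, 45]) cube([71, 25, 1169]);
translate([1724, 559, 45]) cube([71, 25, 1169]);
translate([2000, 559, 45]) cube([71, 25, 1169]);


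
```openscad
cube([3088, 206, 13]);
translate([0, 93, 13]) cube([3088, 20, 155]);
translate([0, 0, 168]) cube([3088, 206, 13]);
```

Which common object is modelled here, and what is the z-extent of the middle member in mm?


An I-beam. The web height is 155 mm.

Two wide flanges with a thin centred web — an I-beam. Overall 181 mm minus two 13 mm flanges gives a web of 181 − 2·13 = 155 mm.


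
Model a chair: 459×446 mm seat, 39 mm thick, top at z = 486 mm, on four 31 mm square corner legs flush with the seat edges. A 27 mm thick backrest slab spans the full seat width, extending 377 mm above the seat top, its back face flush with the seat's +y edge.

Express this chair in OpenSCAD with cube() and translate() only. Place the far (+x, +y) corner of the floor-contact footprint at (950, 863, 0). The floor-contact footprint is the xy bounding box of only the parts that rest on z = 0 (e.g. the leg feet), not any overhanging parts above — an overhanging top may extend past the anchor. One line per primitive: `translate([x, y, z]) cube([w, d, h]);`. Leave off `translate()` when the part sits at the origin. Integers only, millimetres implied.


translate([491, 417, 447]) cube([459, 446, 39]);
translate([491, 417, 0]) cube([31, 31, 447]);
translate([919, 417, 0]) cube([31, 31, 447]);
translate([491, 832, 0]) cube([31, 31, 447]);
translate([919, 832, 0]) cube([31, 31, 447]);
translate([491, 836, 486]) cube([459, 27, 377]);


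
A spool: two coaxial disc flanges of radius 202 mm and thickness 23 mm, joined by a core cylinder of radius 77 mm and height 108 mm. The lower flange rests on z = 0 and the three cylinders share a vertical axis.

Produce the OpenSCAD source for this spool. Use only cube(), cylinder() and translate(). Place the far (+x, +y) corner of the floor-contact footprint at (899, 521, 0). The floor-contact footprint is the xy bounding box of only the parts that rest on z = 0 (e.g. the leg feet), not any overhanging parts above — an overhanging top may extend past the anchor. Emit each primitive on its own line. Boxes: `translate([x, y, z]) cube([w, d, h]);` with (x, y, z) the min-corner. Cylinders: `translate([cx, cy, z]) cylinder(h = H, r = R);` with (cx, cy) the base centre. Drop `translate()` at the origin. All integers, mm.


translate([697, 319, 0]) cylinder(h = 23, r = 202);
translate([697, 319, 23]) cylinder(h = 108, r = 77);
translate([697, 319, 131]) cylinder(h = 23, r = 202);


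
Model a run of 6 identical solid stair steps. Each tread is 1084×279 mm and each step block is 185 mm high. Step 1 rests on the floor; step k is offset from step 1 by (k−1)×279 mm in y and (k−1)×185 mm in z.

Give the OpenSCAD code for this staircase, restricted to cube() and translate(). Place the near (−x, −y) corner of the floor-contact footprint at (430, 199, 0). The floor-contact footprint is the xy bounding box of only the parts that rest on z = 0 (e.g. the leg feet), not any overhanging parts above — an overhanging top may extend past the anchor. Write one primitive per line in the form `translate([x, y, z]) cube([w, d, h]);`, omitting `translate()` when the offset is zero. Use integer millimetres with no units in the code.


translate([430, 199, 0]) cube([1084, 279, 185]);
translate([430, 478, 185]) cube([1084, 279, 185]);
translate([430, 757, 370]) cube([1084, 279, 185]);
translate([430, 1036, 555]) cube([1084, 279, 185]);
translate([430, 1315, 740]) cube([1084, 279, 185]);
translate([430, 1594, 925]) cube([1084, 279, 185]);


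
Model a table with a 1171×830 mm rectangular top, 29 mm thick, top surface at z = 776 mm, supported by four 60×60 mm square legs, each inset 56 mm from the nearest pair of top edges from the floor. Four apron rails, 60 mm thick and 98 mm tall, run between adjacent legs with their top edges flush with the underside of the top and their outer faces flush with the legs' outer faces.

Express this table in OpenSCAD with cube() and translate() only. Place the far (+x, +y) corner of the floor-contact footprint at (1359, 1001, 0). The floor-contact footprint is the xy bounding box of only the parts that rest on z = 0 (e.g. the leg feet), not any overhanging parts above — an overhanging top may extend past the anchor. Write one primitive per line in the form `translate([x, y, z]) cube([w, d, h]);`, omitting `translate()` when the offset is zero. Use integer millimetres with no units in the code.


translate([244, 227, 747]) cube([1171, 830, 29]);
translate([300, 283, 0]) cube([60, 60, 747]);
translate([1299, 283, 0]) cube([60, 60, 747]);
translate([300, 941, 0]) cube([60, 60, 747]);
translate([1299, 941, 0]) cube([60, 60, 747]);
translate([360, 283, 649]) cube([939, 60, 98]);
translate([360, 941, 649]) cube([939, 60, 98]);
translate([300, 343, 649]) cube([60, 598, 98]);
translate([1299, 343, 649]) cube([60, 598, 98]);


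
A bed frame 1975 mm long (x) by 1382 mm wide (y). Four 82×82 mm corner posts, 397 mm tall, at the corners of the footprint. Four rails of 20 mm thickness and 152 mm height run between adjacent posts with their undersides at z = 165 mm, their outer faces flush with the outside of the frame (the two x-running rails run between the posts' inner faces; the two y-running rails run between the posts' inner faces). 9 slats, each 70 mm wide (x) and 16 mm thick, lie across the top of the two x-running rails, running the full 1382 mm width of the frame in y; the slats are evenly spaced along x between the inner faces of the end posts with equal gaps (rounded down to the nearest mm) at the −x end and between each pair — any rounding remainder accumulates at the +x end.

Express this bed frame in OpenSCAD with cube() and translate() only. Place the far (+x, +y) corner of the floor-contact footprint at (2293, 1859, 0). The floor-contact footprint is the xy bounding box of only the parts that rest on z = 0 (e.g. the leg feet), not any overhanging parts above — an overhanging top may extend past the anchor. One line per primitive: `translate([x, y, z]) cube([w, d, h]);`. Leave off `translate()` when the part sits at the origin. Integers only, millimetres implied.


translate([318, 477, 0]) cube([82, 82, 397]);
translate([318, 1777, 0]) cube([82, 82, 397]);
translate([2211, 477, 0]) cube([82, 82, 397]);
translate([2211, 1777, 0]) cube([82, 82, 397]);
translate([400, 477, 165]) cube([1811, 20, 152]);
translate([400, 1839, 165]) cube([1811, 20, 152]);
translate([318, 559, 165]) cube([20, 1218, 152]);
translate([2273, 559, 165]) cube([20, 1218, 152]);
translate([518, 477, 317]) cube([70, 1382, 16]);
translate([706, 477, 317]) cube([70, 1382, 16]);
translate([894, 477, 317]) cube([70, 1382, 16]);
translate([1082, 477, 317]) cube([70, 1382, 16]);
translate([1270, 477, 317]) cube([70, 1382, 16]);
translate([1458, 477, 317]) cube([70, 1382, 16]);
translate([1646, 477, 317]) cube([70, 1382, 16]);
translate([1834, 477, 317]) cube([70, 1382, 16]);
translate([2022, 477, 317]) cube([70, 1382, 16]);
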